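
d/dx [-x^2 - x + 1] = -2*x - 1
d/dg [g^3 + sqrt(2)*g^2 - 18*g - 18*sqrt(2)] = 3*g^2 + 2*sqrt(2)*g - 18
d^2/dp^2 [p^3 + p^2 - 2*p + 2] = 6*p + 2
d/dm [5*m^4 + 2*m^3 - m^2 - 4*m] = 20*m^3 + 6*m^2 - 2*m - 4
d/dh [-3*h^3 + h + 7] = 1 - 9*h^2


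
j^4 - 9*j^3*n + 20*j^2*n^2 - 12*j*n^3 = j*(j - 6*n)*(j - 2*n)*(j - n)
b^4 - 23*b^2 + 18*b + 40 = (b - 4)*(b - 2)*(b + 1)*(b + 5)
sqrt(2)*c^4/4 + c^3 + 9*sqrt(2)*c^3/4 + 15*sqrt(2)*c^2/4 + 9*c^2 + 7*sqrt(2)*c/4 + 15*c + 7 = (c/2 + sqrt(2))*(c + 1)*(c + 7)*(sqrt(2)*c/2 + sqrt(2)/2)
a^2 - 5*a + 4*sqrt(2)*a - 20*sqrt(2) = (a - 5)*(a + 4*sqrt(2))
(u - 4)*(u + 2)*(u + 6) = u^3 + 4*u^2 - 20*u - 48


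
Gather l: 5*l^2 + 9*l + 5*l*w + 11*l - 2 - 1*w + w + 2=5*l^2 + l*(5*w + 20)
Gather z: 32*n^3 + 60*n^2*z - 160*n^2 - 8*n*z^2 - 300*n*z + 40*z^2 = 32*n^3 - 160*n^2 + z^2*(40 - 8*n) + z*(60*n^2 - 300*n)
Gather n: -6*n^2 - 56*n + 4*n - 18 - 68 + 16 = -6*n^2 - 52*n - 70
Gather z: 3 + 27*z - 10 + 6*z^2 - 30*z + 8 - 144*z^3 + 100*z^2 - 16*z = -144*z^3 + 106*z^2 - 19*z + 1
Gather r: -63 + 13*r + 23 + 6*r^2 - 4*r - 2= 6*r^2 + 9*r - 42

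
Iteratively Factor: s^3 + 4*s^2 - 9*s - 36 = (s - 3)*(s^2 + 7*s + 12) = (s - 3)*(s + 4)*(s + 3)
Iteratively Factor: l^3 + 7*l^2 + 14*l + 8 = (l + 4)*(l^2 + 3*l + 2) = (l + 1)*(l + 4)*(l + 2)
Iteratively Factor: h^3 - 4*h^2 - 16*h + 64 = (h + 4)*(h^2 - 8*h + 16) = (h - 4)*(h + 4)*(h - 4)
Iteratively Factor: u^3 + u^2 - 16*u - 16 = (u - 4)*(u^2 + 5*u + 4) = (u - 4)*(u + 4)*(u + 1)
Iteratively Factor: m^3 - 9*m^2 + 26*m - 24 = (m - 2)*(m^2 - 7*m + 12) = (m - 4)*(m - 2)*(m - 3)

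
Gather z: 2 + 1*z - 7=z - 5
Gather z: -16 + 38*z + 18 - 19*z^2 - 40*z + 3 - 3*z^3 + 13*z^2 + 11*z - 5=-3*z^3 - 6*z^2 + 9*z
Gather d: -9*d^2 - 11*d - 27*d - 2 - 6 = -9*d^2 - 38*d - 8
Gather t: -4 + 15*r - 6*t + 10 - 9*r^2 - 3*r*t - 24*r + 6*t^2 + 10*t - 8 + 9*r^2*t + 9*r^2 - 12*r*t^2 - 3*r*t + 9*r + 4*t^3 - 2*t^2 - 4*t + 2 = 4*t^3 + t^2*(4 - 12*r) + t*(9*r^2 - 6*r)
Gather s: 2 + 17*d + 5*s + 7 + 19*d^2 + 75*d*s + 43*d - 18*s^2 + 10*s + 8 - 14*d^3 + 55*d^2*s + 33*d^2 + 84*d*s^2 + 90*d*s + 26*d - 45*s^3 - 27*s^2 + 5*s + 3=-14*d^3 + 52*d^2 + 86*d - 45*s^3 + s^2*(84*d - 45) + s*(55*d^2 + 165*d + 20) + 20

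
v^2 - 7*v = v*(v - 7)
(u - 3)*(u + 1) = u^2 - 2*u - 3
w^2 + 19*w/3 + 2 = (w + 1/3)*(w + 6)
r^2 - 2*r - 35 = (r - 7)*(r + 5)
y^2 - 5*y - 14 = (y - 7)*(y + 2)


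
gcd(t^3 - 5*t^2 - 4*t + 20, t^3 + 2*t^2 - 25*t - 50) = t^2 - 3*t - 10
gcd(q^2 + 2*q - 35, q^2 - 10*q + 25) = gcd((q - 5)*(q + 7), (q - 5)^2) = q - 5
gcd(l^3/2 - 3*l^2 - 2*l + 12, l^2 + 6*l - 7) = 1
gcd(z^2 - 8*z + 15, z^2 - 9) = z - 3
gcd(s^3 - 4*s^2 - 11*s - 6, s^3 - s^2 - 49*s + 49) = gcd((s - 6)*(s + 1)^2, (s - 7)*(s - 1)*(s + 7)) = 1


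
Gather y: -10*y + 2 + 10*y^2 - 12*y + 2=10*y^2 - 22*y + 4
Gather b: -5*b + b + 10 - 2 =8 - 4*b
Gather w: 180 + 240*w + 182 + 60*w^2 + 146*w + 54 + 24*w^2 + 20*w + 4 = 84*w^2 + 406*w + 420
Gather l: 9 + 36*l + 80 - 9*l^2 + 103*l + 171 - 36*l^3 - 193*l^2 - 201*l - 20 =-36*l^3 - 202*l^2 - 62*l + 240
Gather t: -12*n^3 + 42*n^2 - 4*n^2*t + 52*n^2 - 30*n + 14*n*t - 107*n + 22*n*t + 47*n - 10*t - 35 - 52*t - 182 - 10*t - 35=-12*n^3 + 94*n^2 - 90*n + t*(-4*n^2 + 36*n - 72) - 252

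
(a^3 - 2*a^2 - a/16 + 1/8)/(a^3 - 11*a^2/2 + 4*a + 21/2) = (16*a^3 - 32*a^2 - a + 2)/(8*(2*a^3 - 11*a^2 + 8*a + 21))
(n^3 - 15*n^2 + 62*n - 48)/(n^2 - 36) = (n^2 - 9*n + 8)/(n + 6)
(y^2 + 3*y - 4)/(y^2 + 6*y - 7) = (y + 4)/(y + 7)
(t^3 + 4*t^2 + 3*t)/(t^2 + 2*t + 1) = t*(t + 3)/(t + 1)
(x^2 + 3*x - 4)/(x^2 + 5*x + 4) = (x - 1)/(x + 1)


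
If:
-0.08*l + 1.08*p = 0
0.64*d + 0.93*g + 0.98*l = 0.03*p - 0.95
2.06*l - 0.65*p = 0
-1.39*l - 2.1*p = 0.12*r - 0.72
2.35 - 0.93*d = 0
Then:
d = 2.53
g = -2.76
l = 0.00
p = 0.00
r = 6.00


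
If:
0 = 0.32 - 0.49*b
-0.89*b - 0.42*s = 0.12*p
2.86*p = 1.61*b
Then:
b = 0.65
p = 0.37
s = -1.49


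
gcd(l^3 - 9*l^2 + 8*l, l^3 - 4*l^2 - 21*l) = l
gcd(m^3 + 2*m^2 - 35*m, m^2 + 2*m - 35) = m^2 + 2*m - 35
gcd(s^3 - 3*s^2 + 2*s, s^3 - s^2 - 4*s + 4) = s^2 - 3*s + 2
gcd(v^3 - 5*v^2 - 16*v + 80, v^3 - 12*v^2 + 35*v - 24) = 1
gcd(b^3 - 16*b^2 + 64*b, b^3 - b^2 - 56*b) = b^2 - 8*b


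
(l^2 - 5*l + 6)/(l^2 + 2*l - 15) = (l - 2)/(l + 5)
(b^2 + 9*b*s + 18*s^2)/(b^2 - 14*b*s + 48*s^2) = (b^2 + 9*b*s + 18*s^2)/(b^2 - 14*b*s + 48*s^2)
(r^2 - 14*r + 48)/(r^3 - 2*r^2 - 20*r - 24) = (r - 8)/(r^2 + 4*r + 4)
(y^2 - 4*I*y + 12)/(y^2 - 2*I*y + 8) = (y - 6*I)/(y - 4*I)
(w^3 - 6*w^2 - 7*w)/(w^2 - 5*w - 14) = w*(w + 1)/(w + 2)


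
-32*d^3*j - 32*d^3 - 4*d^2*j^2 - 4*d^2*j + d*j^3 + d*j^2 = (-8*d + j)*(4*d + j)*(d*j + d)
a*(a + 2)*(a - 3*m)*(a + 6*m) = a^4 + 3*a^3*m + 2*a^3 - 18*a^2*m^2 + 6*a^2*m - 36*a*m^2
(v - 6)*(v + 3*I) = v^2 - 6*v + 3*I*v - 18*I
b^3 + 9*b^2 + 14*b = b*(b + 2)*(b + 7)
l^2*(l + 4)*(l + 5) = l^4 + 9*l^3 + 20*l^2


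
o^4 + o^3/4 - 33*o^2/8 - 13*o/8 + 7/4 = (o - 2)*(o - 1/2)*(o + 1)*(o + 7/4)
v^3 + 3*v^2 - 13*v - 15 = (v - 3)*(v + 1)*(v + 5)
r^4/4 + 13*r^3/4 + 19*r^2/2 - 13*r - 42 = (r/4 + 1/2)*(r - 2)*(r + 6)*(r + 7)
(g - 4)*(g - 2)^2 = g^3 - 8*g^2 + 20*g - 16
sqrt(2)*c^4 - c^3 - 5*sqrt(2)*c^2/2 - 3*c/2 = c*(c - 3*sqrt(2)/2)*(c + sqrt(2)/2)*(sqrt(2)*c + 1)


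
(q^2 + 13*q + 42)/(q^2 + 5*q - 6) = (q + 7)/(q - 1)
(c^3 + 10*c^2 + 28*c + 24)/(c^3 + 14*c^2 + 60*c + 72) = (c + 2)/(c + 6)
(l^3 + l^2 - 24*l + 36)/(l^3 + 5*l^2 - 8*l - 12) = (l - 3)/(l + 1)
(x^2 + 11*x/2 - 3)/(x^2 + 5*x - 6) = (x - 1/2)/(x - 1)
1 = 1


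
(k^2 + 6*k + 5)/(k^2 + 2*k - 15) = (k + 1)/(k - 3)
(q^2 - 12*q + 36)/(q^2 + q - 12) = (q^2 - 12*q + 36)/(q^2 + q - 12)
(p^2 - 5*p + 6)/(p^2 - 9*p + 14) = (p - 3)/(p - 7)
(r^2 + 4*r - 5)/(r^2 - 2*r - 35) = (r - 1)/(r - 7)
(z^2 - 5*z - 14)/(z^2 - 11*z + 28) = (z + 2)/(z - 4)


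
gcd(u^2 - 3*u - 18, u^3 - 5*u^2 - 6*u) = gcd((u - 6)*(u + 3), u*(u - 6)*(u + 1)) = u - 6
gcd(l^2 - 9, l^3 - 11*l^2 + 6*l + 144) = l + 3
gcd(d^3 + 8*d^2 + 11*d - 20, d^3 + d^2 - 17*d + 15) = d^2 + 4*d - 5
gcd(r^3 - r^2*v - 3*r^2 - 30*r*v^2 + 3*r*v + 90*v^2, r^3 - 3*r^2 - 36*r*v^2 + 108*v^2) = r^2 - 6*r*v - 3*r + 18*v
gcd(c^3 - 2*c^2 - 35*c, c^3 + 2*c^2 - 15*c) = c^2 + 5*c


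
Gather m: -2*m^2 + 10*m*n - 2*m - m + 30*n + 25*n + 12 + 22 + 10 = -2*m^2 + m*(10*n - 3) + 55*n + 44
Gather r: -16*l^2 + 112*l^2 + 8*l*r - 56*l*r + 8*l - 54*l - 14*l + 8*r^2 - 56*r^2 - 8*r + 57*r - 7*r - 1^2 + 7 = 96*l^2 - 60*l - 48*r^2 + r*(42 - 48*l) + 6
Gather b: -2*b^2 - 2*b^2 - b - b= -4*b^2 - 2*b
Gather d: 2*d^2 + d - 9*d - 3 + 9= 2*d^2 - 8*d + 6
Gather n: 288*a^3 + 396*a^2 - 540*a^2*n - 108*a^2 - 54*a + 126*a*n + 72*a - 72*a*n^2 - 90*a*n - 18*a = 288*a^3 + 288*a^2 - 72*a*n^2 + n*(-540*a^2 + 36*a)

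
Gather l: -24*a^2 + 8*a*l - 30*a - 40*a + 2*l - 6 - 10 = -24*a^2 - 70*a + l*(8*a + 2) - 16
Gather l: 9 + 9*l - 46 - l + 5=8*l - 32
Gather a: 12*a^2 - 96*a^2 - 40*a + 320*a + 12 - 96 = -84*a^2 + 280*a - 84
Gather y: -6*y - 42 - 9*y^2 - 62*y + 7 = -9*y^2 - 68*y - 35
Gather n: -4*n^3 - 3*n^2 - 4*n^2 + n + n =-4*n^3 - 7*n^2 + 2*n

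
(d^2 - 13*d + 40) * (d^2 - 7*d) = d^4 - 20*d^3 + 131*d^2 - 280*d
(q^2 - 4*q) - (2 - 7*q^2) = 8*q^2 - 4*q - 2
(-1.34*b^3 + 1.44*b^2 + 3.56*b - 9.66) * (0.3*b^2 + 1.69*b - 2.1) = -0.402*b^5 - 1.8326*b^4 + 6.3156*b^3 + 0.0943999999999998*b^2 - 23.8014*b + 20.286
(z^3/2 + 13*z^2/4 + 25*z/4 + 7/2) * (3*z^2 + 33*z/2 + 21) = 3*z^5/2 + 18*z^4 + 663*z^3/8 + 1455*z^2/8 + 189*z + 147/2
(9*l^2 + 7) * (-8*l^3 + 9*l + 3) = -72*l^5 + 25*l^3 + 27*l^2 + 63*l + 21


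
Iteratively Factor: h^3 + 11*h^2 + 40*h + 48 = (h + 4)*(h^2 + 7*h + 12) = (h + 4)^2*(h + 3)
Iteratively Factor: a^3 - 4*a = (a)*(a^2 - 4) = a*(a - 2)*(a + 2)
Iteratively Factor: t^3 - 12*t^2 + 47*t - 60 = (t - 4)*(t^2 - 8*t + 15) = (t - 4)*(t - 3)*(t - 5)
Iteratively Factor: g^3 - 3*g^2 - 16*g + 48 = (g - 3)*(g^2 - 16) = (g - 4)*(g - 3)*(g + 4)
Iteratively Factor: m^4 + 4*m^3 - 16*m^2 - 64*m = (m)*(m^3 + 4*m^2 - 16*m - 64) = m*(m + 4)*(m^2 - 16) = m*(m + 4)^2*(m - 4)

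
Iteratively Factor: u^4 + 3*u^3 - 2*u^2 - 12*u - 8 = (u + 2)*(u^3 + u^2 - 4*u - 4) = (u + 1)*(u + 2)*(u^2 - 4) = (u + 1)*(u + 2)^2*(u - 2)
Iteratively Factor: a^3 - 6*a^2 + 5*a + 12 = (a - 4)*(a^2 - 2*a - 3) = (a - 4)*(a - 3)*(a + 1)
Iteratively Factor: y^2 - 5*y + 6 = (y - 2)*(y - 3)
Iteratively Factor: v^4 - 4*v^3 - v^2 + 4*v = (v)*(v^3 - 4*v^2 - v + 4) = v*(v - 1)*(v^2 - 3*v - 4) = v*(v - 1)*(v + 1)*(v - 4)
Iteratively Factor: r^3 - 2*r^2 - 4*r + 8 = (r - 2)*(r^2 - 4) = (r - 2)^2*(r + 2)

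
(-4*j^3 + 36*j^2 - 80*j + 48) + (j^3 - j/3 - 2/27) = -3*j^3 + 36*j^2 - 241*j/3 + 1294/27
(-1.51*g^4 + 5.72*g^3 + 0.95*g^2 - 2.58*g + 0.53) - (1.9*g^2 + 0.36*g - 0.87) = -1.51*g^4 + 5.72*g^3 - 0.95*g^2 - 2.94*g + 1.4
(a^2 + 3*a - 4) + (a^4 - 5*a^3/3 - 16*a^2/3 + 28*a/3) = a^4 - 5*a^3/3 - 13*a^2/3 + 37*a/3 - 4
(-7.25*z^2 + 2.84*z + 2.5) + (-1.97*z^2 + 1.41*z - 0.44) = -9.22*z^2 + 4.25*z + 2.06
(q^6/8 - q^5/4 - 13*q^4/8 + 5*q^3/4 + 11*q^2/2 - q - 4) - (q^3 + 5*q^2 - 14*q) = q^6/8 - q^5/4 - 13*q^4/8 + q^3/4 + q^2/2 + 13*q - 4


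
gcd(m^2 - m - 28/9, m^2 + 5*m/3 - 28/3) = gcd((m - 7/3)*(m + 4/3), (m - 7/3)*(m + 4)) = m - 7/3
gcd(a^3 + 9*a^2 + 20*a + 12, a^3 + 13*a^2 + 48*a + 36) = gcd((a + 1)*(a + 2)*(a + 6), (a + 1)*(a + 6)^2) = a^2 + 7*a + 6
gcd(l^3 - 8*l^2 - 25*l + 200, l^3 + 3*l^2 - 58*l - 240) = l^2 - 3*l - 40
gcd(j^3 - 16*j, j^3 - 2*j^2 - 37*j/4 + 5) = j - 4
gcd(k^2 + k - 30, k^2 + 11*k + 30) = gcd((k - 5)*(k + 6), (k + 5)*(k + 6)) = k + 6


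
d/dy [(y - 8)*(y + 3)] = 2*y - 5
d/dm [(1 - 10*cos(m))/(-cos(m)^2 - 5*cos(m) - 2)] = (10*cos(m)^2 - 2*cos(m) - 25)*sin(m)/(cos(m)^2 + 5*cos(m) + 2)^2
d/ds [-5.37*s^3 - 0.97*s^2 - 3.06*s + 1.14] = -16.11*s^2 - 1.94*s - 3.06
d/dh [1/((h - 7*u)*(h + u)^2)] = ((-h + 7*u)*(h + u) - 2*(h - 7*u)^2)/((h - 7*u)^3*(h + u)^3)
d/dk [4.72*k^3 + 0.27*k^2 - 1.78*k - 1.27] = 14.16*k^2 + 0.54*k - 1.78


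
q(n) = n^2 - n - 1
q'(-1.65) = -4.30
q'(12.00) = 23.00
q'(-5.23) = -11.46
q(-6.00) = 41.00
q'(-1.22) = -3.44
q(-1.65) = 3.37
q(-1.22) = 1.71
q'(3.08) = 5.16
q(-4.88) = 27.69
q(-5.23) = 31.58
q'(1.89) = 2.78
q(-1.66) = 3.42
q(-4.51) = 23.85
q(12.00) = 131.00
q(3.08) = 5.41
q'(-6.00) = -13.00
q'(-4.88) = -10.76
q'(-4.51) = -10.02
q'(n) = 2*n - 1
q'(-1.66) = -4.32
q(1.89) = 0.68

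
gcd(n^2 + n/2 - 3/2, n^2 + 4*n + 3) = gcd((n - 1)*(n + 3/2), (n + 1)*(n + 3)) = 1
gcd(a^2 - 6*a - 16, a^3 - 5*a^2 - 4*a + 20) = a + 2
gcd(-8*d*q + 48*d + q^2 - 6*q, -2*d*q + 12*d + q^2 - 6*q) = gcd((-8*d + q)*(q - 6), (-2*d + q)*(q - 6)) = q - 6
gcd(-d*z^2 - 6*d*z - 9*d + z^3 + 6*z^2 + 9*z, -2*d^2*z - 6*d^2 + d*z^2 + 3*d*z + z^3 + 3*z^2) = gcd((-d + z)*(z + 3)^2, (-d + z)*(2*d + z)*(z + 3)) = -d*z - 3*d + z^2 + 3*z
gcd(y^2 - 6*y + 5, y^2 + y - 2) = y - 1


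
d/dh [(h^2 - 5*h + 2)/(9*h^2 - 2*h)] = (43*h^2 - 36*h + 4)/(h^2*(81*h^2 - 36*h + 4))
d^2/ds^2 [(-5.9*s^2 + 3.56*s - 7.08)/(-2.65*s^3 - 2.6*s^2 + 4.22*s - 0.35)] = (82.8654999999999*s^6 - 150.0006*s^5 + 845.3394*s^4 + 705.60314*s^3 - 180.48024*s^2 - 486.05316*s + 230.210604)/(18.609625*s^9 + 54.7755*s^8 - 35.16285*s^7 - 149.505175*s^6 + 70.46418*s^5 + 122.51922*s^4 - 97.218773*s^3 + 19.65432*s^2 - 1.55085*s + 0.042875)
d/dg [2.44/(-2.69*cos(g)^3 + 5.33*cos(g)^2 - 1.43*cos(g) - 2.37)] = (-19.6908*cos(g)^2 + 26.0104*cos(g) - 3.4892)*sin(g)/(2.69*cos(g)^3 - 5.33*cos(g)^2 + 1.43*cos(g) + 2.37)^2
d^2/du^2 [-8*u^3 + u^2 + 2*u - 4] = 2 - 48*u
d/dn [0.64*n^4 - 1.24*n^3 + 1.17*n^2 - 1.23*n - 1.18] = 2.56*n^3 - 3.72*n^2 + 2.34*n - 1.23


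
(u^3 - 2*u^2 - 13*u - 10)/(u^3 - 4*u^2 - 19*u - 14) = (u - 5)/(u - 7)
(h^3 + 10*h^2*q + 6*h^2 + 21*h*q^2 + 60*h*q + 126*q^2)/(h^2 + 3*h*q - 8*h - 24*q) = (h^2 + 7*h*q + 6*h + 42*q)/(h - 8)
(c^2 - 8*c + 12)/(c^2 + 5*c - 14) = (c - 6)/(c + 7)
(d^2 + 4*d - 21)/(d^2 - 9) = (d + 7)/(d + 3)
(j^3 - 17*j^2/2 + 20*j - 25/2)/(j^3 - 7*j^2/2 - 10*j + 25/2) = (2*j - 5)/(2*j + 5)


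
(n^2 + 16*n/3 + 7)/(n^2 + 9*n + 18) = (n + 7/3)/(n + 6)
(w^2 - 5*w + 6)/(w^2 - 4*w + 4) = (w - 3)/(w - 2)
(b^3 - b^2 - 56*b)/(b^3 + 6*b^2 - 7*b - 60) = b*(b^2 - b - 56)/(b^3 + 6*b^2 - 7*b - 60)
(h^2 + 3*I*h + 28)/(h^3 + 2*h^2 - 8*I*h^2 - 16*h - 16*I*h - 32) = (h + 7*I)/(h^2 + h*(2 - 4*I) - 8*I)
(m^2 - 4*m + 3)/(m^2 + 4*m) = (m^2 - 4*m + 3)/(m*(m + 4))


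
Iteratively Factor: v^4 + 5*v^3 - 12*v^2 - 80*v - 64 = (v + 1)*(v^3 + 4*v^2 - 16*v - 64) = (v + 1)*(v + 4)*(v^2 - 16) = (v - 4)*(v + 1)*(v + 4)*(v + 4)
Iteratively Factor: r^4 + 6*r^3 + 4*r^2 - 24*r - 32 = (r + 4)*(r^3 + 2*r^2 - 4*r - 8) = (r + 2)*(r + 4)*(r^2 - 4) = (r + 2)^2*(r + 4)*(r - 2)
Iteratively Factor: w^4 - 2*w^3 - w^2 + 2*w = (w - 1)*(w^3 - w^2 - 2*w) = (w - 2)*(w - 1)*(w^2 + w) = (w - 2)*(w - 1)*(w + 1)*(w)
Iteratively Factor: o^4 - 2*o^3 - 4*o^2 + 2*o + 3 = (o + 1)*(o^3 - 3*o^2 - o + 3) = (o - 1)*(o + 1)*(o^2 - 2*o - 3) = (o - 3)*(o - 1)*(o + 1)*(o + 1)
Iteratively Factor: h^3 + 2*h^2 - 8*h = (h + 4)*(h^2 - 2*h) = h*(h + 4)*(h - 2)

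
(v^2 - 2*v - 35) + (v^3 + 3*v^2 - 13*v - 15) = v^3 + 4*v^2 - 15*v - 50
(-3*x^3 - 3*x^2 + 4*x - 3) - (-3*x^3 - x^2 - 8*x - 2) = -2*x^2 + 12*x - 1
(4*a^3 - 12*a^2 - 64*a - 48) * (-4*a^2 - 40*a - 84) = -16*a^5 - 112*a^4 + 400*a^3 + 3760*a^2 + 7296*a + 4032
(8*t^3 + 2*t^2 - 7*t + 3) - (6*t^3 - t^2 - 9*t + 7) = 2*t^3 + 3*t^2 + 2*t - 4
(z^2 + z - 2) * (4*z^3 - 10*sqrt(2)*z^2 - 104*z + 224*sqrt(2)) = 4*z^5 - 10*sqrt(2)*z^4 + 4*z^4 - 112*z^3 - 10*sqrt(2)*z^3 - 104*z^2 + 244*sqrt(2)*z^2 + 208*z + 224*sqrt(2)*z - 448*sqrt(2)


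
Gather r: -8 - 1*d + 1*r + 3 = -d + r - 5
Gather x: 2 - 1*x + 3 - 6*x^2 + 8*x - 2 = -6*x^2 + 7*x + 3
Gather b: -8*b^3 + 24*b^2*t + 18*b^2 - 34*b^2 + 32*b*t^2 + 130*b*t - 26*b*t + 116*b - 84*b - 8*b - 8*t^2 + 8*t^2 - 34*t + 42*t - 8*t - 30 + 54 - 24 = -8*b^3 + b^2*(24*t - 16) + b*(32*t^2 + 104*t + 24)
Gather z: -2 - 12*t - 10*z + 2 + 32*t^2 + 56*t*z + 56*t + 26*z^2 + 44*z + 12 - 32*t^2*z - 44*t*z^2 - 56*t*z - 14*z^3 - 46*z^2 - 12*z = 32*t^2 + 44*t - 14*z^3 + z^2*(-44*t - 20) + z*(22 - 32*t^2) + 12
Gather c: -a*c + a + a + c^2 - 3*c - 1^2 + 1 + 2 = 2*a + c^2 + c*(-a - 3) + 2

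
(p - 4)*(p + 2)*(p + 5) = p^3 + 3*p^2 - 18*p - 40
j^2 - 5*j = j*(j - 5)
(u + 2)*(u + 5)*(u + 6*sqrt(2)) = u^3 + 7*u^2 + 6*sqrt(2)*u^2 + 10*u + 42*sqrt(2)*u + 60*sqrt(2)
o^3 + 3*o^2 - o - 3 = (o - 1)*(o + 1)*(o + 3)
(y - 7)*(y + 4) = y^2 - 3*y - 28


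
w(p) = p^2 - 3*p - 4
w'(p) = 2*p - 3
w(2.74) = -4.71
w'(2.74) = 2.48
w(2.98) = -4.06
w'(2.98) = 2.96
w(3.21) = -3.33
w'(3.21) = 3.42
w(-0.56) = -2.01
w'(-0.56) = -4.12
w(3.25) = -3.19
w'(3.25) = 3.50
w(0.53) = -5.31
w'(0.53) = -1.94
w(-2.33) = 8.42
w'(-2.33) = -7.66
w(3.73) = -1.28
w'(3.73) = 4.46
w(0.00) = -4.00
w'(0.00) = -3.00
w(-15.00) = 266.00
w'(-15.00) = -33.00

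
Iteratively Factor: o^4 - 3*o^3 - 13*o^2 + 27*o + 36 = (o + 3)*(o^3 - 6*o^2 + 5*o + 12) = (o - 3)*(o + 3)*(o^2 - 3*o - 4) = (o - 3)*(o + 1)*(o + 3)*(o - 4)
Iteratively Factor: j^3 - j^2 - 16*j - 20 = (j + 2)*(j^2 - 3*j - 10) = (j + 2)^2*(j - 5)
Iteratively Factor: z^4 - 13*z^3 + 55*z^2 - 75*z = (z - 3)*(z^3 - 10*z^2 + 25*z) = (z - 5)*(z - 3)*(z^2 - 5*z) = z*(z - 5)*(z - 3)*(z - 5)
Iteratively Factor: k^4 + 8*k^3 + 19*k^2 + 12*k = (k + 4)*(k^3 + 4*k^2 + 3*k) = k*(k + 4)*(k^2 + 4*k + 3) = k*(k + 1)*(k + 4)*(k + 3)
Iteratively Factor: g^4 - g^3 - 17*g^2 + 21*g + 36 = (g - 3)*(g^3 + 2*g^2 - 11*g - 12) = (g - 3)*(g + 1)*(g^2 + g - 12) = (g - 3)*(g + 1)*(g + 4)*(g - 3)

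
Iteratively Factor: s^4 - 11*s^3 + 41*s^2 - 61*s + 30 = (s - 2)*(s^3 - 9*s^2 + 23*s - 15) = (s - 3)*(s - 2)*(s^2 - 6*s + 5) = (s - 5)*(s - 3)*(s - 2)*(s - 1)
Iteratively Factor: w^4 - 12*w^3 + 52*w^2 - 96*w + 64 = (w - 2)*(w^3 - 10*w^2 + 32*w - 32) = (w - 2)^2*(w^2 - 8*w + 16) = (w - 4)*(w - 2)^2*(w - 4)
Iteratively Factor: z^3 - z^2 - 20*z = (z)*(z^2 - z - 20) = z*(z - 5)*(z + 4)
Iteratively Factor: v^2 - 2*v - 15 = (v + 3)*(v - 5)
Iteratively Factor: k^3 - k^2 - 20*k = (k - 5)*(k^2 + 4*k) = k*(k - 5)*(k + 4)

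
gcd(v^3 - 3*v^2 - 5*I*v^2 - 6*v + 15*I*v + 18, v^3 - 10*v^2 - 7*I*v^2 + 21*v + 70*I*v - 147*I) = v - 3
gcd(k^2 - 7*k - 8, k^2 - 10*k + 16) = k - 8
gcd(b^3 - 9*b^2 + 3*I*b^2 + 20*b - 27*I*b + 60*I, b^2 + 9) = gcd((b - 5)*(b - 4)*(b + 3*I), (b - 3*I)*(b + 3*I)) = b + 3*I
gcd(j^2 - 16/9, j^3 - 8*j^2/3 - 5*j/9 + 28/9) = j - 4/3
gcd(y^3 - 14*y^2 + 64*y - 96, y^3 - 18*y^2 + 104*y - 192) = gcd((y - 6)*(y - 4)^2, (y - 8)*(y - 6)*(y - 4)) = y^2 - 10*y + 24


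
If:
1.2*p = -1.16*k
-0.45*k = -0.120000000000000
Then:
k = 0.27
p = -0.26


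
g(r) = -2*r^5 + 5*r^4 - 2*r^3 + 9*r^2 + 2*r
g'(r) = -10*r^4 + 20*r^3 - 6*r^2 + 18*r + 2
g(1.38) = 22.77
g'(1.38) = 31.71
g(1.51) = 26.95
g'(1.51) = 32.37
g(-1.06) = 19.36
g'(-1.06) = -60.27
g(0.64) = 5.07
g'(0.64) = 14.63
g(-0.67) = 4.58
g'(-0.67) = -20.78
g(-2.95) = 949.26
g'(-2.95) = -1374.10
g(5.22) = -4067.86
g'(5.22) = -4647.55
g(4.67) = -2062.30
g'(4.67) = -2764.12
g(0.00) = 0.00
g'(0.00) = 2.00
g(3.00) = -48.00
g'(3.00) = -268.00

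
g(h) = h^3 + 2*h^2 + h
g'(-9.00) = 208.00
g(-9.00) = -576.00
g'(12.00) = 481.00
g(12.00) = 2028.00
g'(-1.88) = 4.08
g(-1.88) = -1.46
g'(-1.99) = 4.92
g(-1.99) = -1.95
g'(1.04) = 8.40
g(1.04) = 4.33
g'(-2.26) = 7.28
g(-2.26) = -3.59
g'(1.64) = 15.63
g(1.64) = 11.43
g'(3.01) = 40.22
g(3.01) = 48.40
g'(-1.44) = 1.46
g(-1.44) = -0.28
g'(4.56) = 81.62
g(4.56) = 140.97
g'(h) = 3*h^2 + 4*h + 1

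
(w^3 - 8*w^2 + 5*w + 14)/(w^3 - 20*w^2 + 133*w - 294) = (w^2 - w - 2)/(w^2 - 13*w + 42)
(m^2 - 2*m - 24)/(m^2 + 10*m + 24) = (m - 6)/(m + 6)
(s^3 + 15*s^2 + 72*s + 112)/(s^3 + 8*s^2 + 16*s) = (s + 7)/s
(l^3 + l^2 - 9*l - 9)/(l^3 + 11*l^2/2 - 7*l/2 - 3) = 2*(l^3 + l^2 - 9*l - 9)/(2*l^3 + 11*l^2 - 7*l - 6)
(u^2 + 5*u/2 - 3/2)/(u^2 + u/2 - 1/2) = (u + 3)/(u + 1)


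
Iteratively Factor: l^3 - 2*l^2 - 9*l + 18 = (l - 2)*(l^2 - 9) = (l - 2)*(l + 3)*(l - 3)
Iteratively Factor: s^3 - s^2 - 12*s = (s - 4)*(s^2 + 3*s) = s*(s - 4)*(s + 3)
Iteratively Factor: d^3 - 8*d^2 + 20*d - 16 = (d - 2)*(d^2 - 6*d + 8) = (d - 4)*(d - 2)*(d - 2)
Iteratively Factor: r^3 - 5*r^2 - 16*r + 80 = (r + 4)*(r^2 - 9*r + 20) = (r - 5)*(r + 4)*(r - 4)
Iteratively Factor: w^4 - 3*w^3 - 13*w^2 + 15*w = (w)*(w^3 - 3*w^2 - 13*w + 15) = w*(w - 5)*(w^2 + 2*w - 3) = w*(w - 5)*(w - 1)*(w + 3)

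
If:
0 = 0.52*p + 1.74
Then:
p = -3.35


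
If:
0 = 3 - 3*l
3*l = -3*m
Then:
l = 1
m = -1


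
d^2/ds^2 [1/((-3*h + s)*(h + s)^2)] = 2*(-(h + s)^2 + 2*(h + s)*(3*h - s) - 3*(3*h - s)^2)/((h + s)^4*(3*h - s)^3)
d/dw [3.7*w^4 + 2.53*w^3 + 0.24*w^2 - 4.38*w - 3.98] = 14.8*w^3 + 7.59*w^2 + 0.48*w - 4.38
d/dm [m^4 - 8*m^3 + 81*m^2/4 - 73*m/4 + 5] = 4*m^3 - 24*m^2 + 81*m/2 - 73/4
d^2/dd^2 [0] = 0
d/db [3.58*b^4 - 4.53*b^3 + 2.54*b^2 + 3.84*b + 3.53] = 14.32*b^3 - 13.59*b^2 + 5.08*b + 3.84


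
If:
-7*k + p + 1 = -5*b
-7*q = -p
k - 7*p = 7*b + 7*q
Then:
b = 1/44 - 35*q/4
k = 7/44 - 21*q/4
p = 7*q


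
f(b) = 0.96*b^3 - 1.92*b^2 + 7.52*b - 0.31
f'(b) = 2.88*b^2 - 3.84*b + 7.52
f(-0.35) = -3.22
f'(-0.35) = 9.22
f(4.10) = 64.41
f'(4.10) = 40.19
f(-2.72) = -54.29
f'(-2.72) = 39.27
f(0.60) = 3.72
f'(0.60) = 6.25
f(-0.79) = -7.92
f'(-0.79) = 12.35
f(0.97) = 6.05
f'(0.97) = 6.50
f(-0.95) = -10.01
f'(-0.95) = 13.77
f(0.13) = 0.64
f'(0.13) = 7.07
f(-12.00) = -2025.91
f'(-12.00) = 468.32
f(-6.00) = -321.91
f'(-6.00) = 134.24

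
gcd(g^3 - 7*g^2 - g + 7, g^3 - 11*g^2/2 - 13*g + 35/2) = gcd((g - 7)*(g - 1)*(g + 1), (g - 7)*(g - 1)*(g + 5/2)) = g^2 - 8*g + 7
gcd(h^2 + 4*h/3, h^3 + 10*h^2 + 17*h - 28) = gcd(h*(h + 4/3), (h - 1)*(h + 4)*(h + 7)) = 1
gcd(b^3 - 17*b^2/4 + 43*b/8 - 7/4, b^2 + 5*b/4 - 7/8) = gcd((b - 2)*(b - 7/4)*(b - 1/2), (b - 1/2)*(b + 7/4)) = b - 1/2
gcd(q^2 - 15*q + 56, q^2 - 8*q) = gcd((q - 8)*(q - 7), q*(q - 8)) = q - 8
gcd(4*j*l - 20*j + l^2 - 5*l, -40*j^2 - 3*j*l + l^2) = 1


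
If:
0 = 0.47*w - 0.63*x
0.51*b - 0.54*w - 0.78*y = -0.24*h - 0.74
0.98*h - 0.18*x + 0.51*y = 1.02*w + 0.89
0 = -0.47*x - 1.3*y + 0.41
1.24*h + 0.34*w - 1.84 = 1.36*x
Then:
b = -1.29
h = 2.00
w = 0.96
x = 0.71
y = 0.06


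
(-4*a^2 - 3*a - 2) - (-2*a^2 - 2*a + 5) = -2*a^2 - a - 7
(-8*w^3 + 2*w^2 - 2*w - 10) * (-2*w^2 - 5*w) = 16*w^5 + 36*w^4 - 6*w^3 + 30*w^2 + 50*w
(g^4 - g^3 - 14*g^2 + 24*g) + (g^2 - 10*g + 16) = g^4 - g^3 - 13*g^2 + 14*g + 16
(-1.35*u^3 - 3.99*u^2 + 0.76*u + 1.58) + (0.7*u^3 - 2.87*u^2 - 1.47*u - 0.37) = -0.65*u^3 - 6.86*u^2 - 0.71*u + 1.21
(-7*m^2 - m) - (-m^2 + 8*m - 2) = -6*m^2 - 9*m + 2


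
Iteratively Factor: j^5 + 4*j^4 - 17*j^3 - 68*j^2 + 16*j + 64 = (j - 4)*(j^4 + 8*j^3 + 15*j^2 - 8*j - 16) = (j - 4)*(j + 4)*(j^3 + 4*j^2 - j - 4) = (j - 4)*(j + 1)*(j + 4)*(j^2 + 3*j - 4) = (j - 4)*(j - 1)*(j + 1)*(j + 4)*(j + 4)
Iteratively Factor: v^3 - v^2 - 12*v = (v + 3)*(v^2 - 4*v) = v*(v + 3)*(v - 4)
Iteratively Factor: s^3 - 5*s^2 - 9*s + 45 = (s + 3)*(s^2 - 8*s + 15) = (s - 3)*(s + 3)*(s - 5)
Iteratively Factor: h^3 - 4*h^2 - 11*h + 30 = (h - 2)*(h^2 - 2*h - 15) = (h - 5)*(h - 2)*(h + 3)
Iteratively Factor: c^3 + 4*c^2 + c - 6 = (c + 2)*(c^2 + 2*c - 3) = (c + 2)*(c + 3)*(c - 1)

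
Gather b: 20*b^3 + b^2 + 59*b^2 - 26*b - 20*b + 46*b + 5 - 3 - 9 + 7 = 20*b^3 + 60*b^2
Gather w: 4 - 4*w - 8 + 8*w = 4*w - 4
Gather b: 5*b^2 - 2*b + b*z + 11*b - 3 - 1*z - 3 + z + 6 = 5*b^2 + b*(z + 9)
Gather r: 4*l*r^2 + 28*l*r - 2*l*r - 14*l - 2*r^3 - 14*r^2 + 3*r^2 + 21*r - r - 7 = -14*l - 2*r^3 + r^2*(4*l - 11) + r*(26*l + 20) - 7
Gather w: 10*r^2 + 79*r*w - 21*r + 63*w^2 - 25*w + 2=10*r^2 - 21*r + 63*w^2 + w*(79*r - 25) + 2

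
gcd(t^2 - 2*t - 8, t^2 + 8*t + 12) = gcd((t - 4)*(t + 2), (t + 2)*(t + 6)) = t + 2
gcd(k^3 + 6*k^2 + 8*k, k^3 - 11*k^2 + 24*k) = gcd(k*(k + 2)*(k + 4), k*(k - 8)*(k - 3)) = k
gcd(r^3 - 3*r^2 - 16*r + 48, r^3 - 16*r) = r^2 - 16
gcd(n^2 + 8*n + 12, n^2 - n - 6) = n + 2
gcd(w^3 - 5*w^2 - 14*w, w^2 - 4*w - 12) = w + 2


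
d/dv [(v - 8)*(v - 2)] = 2*v - 10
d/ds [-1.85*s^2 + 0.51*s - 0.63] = 0.51 - 3.7*s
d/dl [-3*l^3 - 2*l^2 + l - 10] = -9*l^2 - 4*l + 1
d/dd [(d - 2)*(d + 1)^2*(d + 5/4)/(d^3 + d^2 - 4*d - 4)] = (d^2 + 4*d + 13/4)/(d^2 + 4*d + 4)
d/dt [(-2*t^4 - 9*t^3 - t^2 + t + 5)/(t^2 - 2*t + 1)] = (-4*t^4 - t^3 + 27*t^2 + t - 11)/(t^3 - 3*t^2 + 3*t - 1)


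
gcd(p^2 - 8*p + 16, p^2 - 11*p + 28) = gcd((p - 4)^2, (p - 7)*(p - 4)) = p - 4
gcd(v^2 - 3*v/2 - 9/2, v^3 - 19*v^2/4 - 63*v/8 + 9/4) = v + 3/2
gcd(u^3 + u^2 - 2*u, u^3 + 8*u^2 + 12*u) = u^2 + 2*u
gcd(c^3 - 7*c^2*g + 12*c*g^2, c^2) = c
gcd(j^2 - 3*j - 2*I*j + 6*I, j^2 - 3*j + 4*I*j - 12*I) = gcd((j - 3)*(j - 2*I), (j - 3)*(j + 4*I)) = j - 3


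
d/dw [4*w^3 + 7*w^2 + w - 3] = 12*w^2 + 14*w + 1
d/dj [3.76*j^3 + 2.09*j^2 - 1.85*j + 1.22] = 11.28*j^2 + 4.18*j - 1.85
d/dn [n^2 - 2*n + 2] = 2*n - 2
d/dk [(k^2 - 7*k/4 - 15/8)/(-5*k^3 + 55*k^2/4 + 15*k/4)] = (32*k^4 - 112*k^3 - 2*k^2 + 330*k + 45)/(10*k^2*(16*k^4 - 88*k^3 + 97*k^2 + 66*k + 9))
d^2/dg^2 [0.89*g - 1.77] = 0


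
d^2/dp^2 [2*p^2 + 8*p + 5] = 4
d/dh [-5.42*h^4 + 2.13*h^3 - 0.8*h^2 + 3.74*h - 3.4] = -21.68*h^3 + 6.39*h^2 - 1.6*h + 3.74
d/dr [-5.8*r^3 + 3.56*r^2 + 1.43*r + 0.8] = -17.4*r^2 + 7.12*r + 1.43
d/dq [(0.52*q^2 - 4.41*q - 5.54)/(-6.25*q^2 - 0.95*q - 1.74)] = (-28.0565*q^2 - 71.0596*q + 2.4104)/(39.0625*q^4 + 11.875*q^3 + 22.6525*q^2 + 3.306*q + 3.0276)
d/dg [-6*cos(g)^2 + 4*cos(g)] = 4*(3*cos(g) - 1)*sin(g)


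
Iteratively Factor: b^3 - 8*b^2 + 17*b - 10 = (b - 5)*(b^2 - 3*b + 2) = (b - 5)*(b - 2)*(b - 1)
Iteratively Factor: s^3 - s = (s + 1)*(s^2 - s) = (s - 1)*(s + 1)*(s)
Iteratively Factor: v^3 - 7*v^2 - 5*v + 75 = (v - 5)*(v^2 - 2*v - 15) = (v - 5)^2*(v + 3)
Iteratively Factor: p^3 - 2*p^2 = (p)*(p^2 - 2*p) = p*(p - 2)*(p)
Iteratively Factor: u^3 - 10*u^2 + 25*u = (u - 5)*(u^2 - 5*u) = (u - 5)^2*(u)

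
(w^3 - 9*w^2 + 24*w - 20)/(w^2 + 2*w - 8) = (w^2 - 7*w + 10)/(w + 4)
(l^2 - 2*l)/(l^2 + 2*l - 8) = l/(l + 4)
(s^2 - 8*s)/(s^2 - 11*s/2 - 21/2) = 2*s*(8 - s)/(-2*s^2 + 11*s + 21)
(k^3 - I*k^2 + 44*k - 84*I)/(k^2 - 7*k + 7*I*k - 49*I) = (k^2 - 8*I*k - 12)/(k - 7)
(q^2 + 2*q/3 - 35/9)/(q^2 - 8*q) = (9*q^2 + 6*q - 35)/(9*q*(q - 8))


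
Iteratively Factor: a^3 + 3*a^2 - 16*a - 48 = (a - 4)*(a^2 + 7*a + 12) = (a - 4)*(a + 3)*(a + 4)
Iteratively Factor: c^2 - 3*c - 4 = (c - 4)*(c + 1)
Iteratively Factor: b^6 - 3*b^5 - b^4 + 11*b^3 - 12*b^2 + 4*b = (b - 1)*(b^5 - 2*b^4 - 3*b^3 + 8*b^2 - 4*b) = (b - 1)^2*(b^4 - b^3 - 4*b^2 + 4*b) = (b - 1)^2*(b + 2)*(b^3 - 3*b^2 + 2*b) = (b - 2)*(b - 1)^2*(b + 2)*(b^2 - b) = (b - 2)*(b - 1)^3*(b + 2)*(b)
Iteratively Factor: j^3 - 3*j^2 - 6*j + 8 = (j + 2)*(j^2 - 5*j + 4) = (j - 1)*(j + 2)*(j - 4)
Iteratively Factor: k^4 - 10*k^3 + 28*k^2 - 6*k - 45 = (k - 3)*(k^3 - 7*k^2 + 7*k + 15) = (k - 3)*(k + 1)*(k^2 - 8*k + 15) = (k - 5)*(k - 3)*(k + 1)*(k - 3)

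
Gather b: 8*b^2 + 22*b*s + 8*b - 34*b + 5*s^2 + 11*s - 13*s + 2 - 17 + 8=8*b^2 + b*(22*s - 26) + 5*s^2 - 2*s - 7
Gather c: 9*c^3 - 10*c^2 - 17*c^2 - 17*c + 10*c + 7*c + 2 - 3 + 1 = 9*c^3 - 27*c^2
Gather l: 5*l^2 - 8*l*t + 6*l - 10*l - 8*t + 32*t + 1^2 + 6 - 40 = 5*l^2 + l*(-8*t - 4) + 24*t - 33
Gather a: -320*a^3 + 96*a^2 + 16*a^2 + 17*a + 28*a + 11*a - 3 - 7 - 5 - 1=-320*a^3 + 112*a^2 + 56*a - 16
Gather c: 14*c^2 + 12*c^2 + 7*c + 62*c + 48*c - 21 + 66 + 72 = 26*c^2 + 117*c + 117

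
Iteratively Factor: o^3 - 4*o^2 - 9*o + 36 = (o - 4)*(o^2 - 9) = (o - 4)*(o + 3)*(o - 3)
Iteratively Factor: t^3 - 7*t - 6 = (t - 3)*(t^2 + 3*t + 2) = (t - 3)*(t + 1)*(t + 2)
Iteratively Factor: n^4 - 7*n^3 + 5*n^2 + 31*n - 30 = (n - 5)*(n^3 - 2*n^2 - 5*n + 6) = (n - 5)*(n - 3)*(n^2 + n - 2) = (n - 5)*(n - 3)*(n + 2)*(n - 1)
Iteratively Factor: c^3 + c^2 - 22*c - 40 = (c + 2)*(c^2 - c - 20) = (c + 2)*(c + 4)*(c - 5)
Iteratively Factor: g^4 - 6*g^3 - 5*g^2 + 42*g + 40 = (g + 2)*(g^3 - 8*g^2 + 11*g + 20) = (g + 1)*(g + 2)*(g^2 - 9*g + 20) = (g - 4)*(g + 1)*(g + 2)*(g - 5)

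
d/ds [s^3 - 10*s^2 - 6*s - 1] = 3*s^2 - 20*s - 6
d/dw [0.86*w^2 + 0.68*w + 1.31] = 1.72*w + 0.68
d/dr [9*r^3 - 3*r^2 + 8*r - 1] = 27*r^2 - 6*r + 8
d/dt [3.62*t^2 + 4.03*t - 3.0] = 7.24*t + 4.03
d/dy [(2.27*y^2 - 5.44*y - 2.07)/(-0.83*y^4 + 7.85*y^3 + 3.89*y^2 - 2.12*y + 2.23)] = (3.7682*y^5 - 31.3651*y^4 + 78.5356*y^3 + 65.0977*y^2 + 26.2288*y - 16.5196)/(0.6889*y^8 - 13.031*y^7 + 55.1651*y^6 + 64.5922*y^5 - 21.8537*y^4 + 18.5174*y^3 + 21.8438*y^2 - 9.4552*y + 4.9729)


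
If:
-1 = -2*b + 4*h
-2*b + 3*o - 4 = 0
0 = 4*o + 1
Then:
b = -19/8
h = -23/16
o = -1/4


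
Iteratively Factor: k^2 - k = (k - 1)*(k)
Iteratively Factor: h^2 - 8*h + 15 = (h - 5)*(h - 3)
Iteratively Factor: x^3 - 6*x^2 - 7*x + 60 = (x - 4)*(x^2 - 2*x - 15) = (x - 5)*(x - 4)*(x + 3)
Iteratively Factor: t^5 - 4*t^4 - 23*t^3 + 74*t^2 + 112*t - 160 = (t + 2)*(t^4 - 6*t^3 - 11*t^2 + 96*t - 80) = (t + 2)*(t + 4)*(t^3 - 10*t^2 + 29*t - 20) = (t - 5)*(t + 2)*(t + 4)*(t^2 - 5*t + 4) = (t - 5)*(t - 4)*(t + 2)*(t + 4)*(t - 1)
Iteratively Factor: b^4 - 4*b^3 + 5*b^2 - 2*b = (b - 1)*(b^3 - 3*b^2 + 2*b) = (b - 2)*(b - 1)*(b^2 - b) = (b - 2)*(b - 1)^2*(b)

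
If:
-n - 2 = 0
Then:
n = -2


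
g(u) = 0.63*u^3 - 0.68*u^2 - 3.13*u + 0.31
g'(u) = 1.89*u^2 - 1.36*u - 3.13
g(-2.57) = -6.83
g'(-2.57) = 12.85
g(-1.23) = 1.96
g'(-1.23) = 1.40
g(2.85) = 0.45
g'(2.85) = 8.35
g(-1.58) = 1.07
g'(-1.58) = 3.74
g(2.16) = -3.27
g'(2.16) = 2.75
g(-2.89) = -11.53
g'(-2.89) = 16.59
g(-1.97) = -0.98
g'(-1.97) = 6.88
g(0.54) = -1.48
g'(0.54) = -3.31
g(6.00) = 93.13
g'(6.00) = 56.75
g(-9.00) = -485.87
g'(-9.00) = 162.20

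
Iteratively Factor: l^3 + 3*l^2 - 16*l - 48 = (l - 4)*(l^2 + 7*l + 12) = (l - 4)*(l + 4)*(l + 3)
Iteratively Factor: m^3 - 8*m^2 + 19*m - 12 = (m - 4)*(m^2 - 4*m + 3) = (m - 4)*(m - 1)*(m - 3)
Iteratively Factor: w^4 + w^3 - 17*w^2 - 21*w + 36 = (w - 1)*(w^3 + 2*w^2 - 15*w - 36) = (w - 1)*(w + 3)*(w^2 - w - 12) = (w - 4)*(w - 1)*(w + 3)*(w + 3)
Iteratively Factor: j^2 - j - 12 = (j - 4)*(j + 3)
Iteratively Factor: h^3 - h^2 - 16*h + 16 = (h - 1)*(h^2 - 16) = (h - 4)*(h - 1)*(h + 4)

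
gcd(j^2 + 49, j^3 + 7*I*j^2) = j + 7*I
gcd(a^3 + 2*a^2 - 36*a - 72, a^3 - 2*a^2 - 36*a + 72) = a^2 - 36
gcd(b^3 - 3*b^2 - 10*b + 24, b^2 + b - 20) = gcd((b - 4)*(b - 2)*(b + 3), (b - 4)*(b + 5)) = b - 4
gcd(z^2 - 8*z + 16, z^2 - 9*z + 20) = z - 4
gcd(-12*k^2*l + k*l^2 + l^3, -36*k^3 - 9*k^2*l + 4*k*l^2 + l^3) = 12*k^2 - k*l - l^2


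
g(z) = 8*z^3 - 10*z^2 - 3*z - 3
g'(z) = 24*z^2 - 20*z - 3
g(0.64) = -6.92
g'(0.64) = -5.97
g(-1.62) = -58.40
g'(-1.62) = 92.39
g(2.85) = 92.42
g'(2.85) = 134.94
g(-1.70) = -66.10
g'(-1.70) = 100.36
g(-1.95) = -94.49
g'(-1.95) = 127.26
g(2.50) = 52.00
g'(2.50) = 97.00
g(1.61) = -0.36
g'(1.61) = 27.01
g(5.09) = 777.63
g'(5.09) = 516.99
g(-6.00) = -2073.00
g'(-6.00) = 981.00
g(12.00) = 12345.00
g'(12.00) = 3213.00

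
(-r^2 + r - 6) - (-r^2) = r - 6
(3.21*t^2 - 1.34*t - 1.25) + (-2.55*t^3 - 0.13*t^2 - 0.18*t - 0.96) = -2.55*t^3 + 3.08*t^2 - 1.52*t - 2.21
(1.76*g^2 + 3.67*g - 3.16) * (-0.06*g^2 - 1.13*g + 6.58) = -0.1056*g^4 - 2.209*g^3 + 7.6233*g^2 + 27.7194*g - 20.7928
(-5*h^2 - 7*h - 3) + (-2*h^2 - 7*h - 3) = -7*h^2 - 14*h - 6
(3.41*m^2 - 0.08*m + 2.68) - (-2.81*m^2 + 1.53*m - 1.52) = 6.22*m^2 - 1.61*m + 4.2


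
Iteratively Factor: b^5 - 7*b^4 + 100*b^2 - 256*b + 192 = (b - 3)*(b^4 - 4*b^3 - 12*b^2 + 64*b - 64) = (b - 3)*(b + 4)*(b^3 - 8*b^2 + 20*b - 16) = (b - 3)*(b - 2)*(b + 4)*(b^2 - 6*b + 8) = (b - 4)*(b - 3)*(b - 2)*(b + 4)*(b - 2)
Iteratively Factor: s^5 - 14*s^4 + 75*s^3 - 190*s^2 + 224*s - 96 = (s - 2)*(s^4 - 12*s^3 + 51*s^2 - 88*s + 48) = (s - 4)*(s - 2)*(s^3 - 8*s^2 + 19*s - 12) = (s - 4)^2*(s - 2)*(s^2 - 4*s + 3) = (s - 4)^2*(s - 2)*(s - 1)*(s - 3)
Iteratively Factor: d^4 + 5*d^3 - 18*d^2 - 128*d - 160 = (d + 4)*(d^3 + d^2 - 22*d - 40) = (d - 5)*(d + 4)*(d^2 + 6*d + 8) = (d - 5)*(d + 4)^2*(d + 2)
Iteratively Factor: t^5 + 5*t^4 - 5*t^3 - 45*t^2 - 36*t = (t + 4)*(t^4 + t^3 - 9*t^2 - 9*t) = (t + 1)*(t + 4)*(t^3 - 9*t) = (t + 1)*(t + 3)*(t + 4)*(t^2 - 3*t) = (t - 3)*(t + 1)*(t + 3)*(t + 4)*(t)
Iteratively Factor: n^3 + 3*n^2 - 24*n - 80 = (n - 5)*(n^2 + 8*n + 16) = (n - 5)*(n + 4)*(n + 4)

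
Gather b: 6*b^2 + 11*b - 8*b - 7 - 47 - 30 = 6*b^2 + 3*b - 84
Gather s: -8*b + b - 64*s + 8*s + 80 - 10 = -7*b - 56*s + 70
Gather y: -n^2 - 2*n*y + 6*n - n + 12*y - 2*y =-n^2 + 5*n + y*(10 - 2*n)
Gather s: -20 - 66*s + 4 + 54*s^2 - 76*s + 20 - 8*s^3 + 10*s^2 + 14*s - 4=-8*s^3 + 64*s^2 - 128*s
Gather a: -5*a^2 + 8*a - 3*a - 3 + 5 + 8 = -5*a^2 + 5*a + 10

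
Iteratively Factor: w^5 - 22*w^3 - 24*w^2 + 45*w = (w - 5)*(w^4 + 5*w^3 + 3*w^2 - 9*w) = w*(w - 5)*(w^3 + 5*w^2 + 3*w - 9) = w*(w - 5)*(w + 3)*(w^2 + 2*w - 3) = w*(w - 5)*(w - 1)*(w + 3)*(w + 3)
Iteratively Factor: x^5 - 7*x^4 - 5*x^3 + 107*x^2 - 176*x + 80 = (x - 1)*(x^4 - 6*x^3 - 11*x^2 + 96*x - 80) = (x - 1)^2*(x^3 - 5*x^2 - 16*x + 80) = (x - 4)*(x - 1)^2*(x^2 - x - 20) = (x - 5)*(x - 4)*(x - 1)^2*(x + 4)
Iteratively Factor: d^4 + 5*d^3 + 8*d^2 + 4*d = (d + 1)*(d^3 + 4*d^2 + 4*d) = d*(d + 1)*(d^2 + 4*d + 4) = d*(d + 1)*(d + 2)*(d + 2)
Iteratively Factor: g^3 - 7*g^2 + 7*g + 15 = (g - 3)*(g^2 - 4*g - 5) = (g - 3)*(g + 1)*(g - 5)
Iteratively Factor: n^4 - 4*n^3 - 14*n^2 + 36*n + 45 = (n - 5)*(n^3 + n^2 - 9*n - 9) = (n - 5)*(n + 3)*(n^2 - 2*n - 3) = (n - 5)*(n - 3)*(n + 3)*(n + 1)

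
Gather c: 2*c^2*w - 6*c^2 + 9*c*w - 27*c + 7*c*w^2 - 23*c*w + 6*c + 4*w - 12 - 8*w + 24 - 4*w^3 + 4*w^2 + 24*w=c^2*(2*w - 6) + c*(7*w^2 - 14*w - 21) - 4*w^3 + 4*w^2 + 20*w + 12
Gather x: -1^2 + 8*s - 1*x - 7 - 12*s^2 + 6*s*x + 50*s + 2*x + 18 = -12*s^2 + 58*s + x*(6*s + 1) + 10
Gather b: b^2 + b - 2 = b^2 + b - 2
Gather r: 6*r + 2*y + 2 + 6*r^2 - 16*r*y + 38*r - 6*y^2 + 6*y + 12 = 6*r^2 + r*(44 - 16*y) - 6*y^2 + 8*y + 14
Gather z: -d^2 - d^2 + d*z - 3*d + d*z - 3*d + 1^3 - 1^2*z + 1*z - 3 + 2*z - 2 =-2*d^2 - 6*d + z*(2*d + 2) - 4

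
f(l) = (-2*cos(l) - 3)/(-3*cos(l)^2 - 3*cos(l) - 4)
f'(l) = (-6*sin(l)*cos(l) - 3*sin(l))*(-2*cos(l) - 3)/(-3*cos(l)^2 - 3*cos(l) - 4)^2 + 2*sin(l)/(-3*cos(l)^2 - 3*cos(l) - 4)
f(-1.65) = 0.75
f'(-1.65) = 0.03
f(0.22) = 0.51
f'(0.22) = 0.06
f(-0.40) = 0.52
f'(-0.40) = -0.10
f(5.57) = 0.57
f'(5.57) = -0.19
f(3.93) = 0.47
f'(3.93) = 0.54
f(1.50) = 0.74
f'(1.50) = 0.13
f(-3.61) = 0.33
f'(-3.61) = -0.34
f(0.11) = 0.50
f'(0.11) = 0.03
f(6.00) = 0.51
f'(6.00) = -0.07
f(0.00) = 0.50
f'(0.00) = 0.00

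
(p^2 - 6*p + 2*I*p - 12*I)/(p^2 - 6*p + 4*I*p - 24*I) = (p + 2*I)/(p + 4*I)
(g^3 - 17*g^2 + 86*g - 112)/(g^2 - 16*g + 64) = (g^2 - 9*g + 14)/(g - 8)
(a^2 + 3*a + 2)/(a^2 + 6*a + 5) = (a + 2)/(a + 5)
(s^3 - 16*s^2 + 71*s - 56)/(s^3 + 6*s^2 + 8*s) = (s^3 - 16*s^2 + 71*s - 56)/(s*(s^2 + 6*s + 8))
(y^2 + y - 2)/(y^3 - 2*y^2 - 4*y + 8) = (y - 1)/(y^2 - 4*y + 4)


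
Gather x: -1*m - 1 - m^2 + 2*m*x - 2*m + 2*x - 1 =-m^2 - 3*m + x*(2*m + 2) - 2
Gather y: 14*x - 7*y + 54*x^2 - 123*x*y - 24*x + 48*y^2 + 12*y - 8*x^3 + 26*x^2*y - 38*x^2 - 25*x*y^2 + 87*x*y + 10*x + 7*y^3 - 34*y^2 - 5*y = -8*x^3 + 16*x^2 + 7*y^3 + y^2*(14 - 25*x) + y*(26*x^2 - 36*x)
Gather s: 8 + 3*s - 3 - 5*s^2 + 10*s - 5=-5*s^2 + 13*s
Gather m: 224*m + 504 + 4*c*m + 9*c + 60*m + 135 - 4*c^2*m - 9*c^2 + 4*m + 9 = -9*c^2 + 9*c + m*(-4*c^2 + 4*c + 288) + 648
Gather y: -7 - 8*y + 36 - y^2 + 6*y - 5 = -y^2 - 2*y + 24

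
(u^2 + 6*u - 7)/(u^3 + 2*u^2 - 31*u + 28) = 1/(u - 4)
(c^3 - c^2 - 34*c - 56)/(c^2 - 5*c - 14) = c + 4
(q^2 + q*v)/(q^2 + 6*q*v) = (q + v)/(q + 6*v)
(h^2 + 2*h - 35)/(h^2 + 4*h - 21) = (h - 5)/(h - 3)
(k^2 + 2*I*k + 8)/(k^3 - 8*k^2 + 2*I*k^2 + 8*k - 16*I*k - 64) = 1/(k - 8)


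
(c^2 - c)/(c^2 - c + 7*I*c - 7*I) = c/(c + 7*I)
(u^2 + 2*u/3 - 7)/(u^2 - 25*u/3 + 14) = (u + 3)/(u - 6)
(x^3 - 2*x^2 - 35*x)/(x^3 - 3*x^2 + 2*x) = (x^2 - 2*x - 35)/(x^2 - 3*x + 2)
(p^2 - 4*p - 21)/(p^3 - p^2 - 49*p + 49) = (p + 3)/(p^2 + 6*p - 7)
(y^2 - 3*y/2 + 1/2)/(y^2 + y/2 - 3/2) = (2*y - 1)/(2*y + 3)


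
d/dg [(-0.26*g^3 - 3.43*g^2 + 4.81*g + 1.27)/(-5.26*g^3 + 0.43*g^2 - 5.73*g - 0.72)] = (-18.1536*g^4 + 53.5808*g^3 + 38.1878*g^2 + 3.847*g + 3.8139)/(27.6676*g^6 - 4.5236*g^5 + 60.4645*g^4 + 2.6466*g^3 + 32.2137*g^2 + 8.2512*g + 0.5184)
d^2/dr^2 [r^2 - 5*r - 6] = 2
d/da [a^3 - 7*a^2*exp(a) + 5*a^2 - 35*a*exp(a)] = -7*a^2*exp(a) + 3*a^2 - 49*a*exp(a) + 10*a - 35*exp(a)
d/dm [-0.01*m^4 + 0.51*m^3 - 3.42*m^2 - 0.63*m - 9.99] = -0.04*m^3 + 1.53*m^2 - 6.84*m - 0.63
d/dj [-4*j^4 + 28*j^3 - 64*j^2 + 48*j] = -16*j^3 + 84*j^2 - 128*j + 48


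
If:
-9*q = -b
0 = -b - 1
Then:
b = -1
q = -1/9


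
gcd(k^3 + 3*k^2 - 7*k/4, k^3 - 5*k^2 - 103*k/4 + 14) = k^2 + 3*k - 7/4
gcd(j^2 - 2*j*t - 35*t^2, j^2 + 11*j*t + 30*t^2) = j + 5*t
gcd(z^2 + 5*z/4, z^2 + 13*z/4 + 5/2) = z + 5/4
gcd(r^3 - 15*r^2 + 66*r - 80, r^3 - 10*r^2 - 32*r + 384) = r - 8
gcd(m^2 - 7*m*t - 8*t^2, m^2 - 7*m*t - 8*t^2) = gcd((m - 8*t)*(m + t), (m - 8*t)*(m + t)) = -m^2 + 7*m*t + 8*t^2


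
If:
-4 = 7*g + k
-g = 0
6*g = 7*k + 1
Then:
No Solution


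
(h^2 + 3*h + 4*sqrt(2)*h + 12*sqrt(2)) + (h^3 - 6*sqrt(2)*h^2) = h^3 - 6*sqrt(2)*h^2 + h^2 + 3*h + 4*sqrt(2)*h + 12*sqrt(2)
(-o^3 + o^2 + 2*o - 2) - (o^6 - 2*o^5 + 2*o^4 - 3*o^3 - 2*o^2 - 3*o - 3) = -o^6 + 2*o^5 - 2*o^4 + 2*o^3 + 3*o^2 + 5*o + 1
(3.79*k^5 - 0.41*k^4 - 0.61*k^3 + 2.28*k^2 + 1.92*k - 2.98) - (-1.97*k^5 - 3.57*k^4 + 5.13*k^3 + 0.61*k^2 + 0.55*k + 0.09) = 5.76*k^5 + 3.16*k^4 - 5.74*k^3 + 1.67*k^2 + 1.37*k - 3.07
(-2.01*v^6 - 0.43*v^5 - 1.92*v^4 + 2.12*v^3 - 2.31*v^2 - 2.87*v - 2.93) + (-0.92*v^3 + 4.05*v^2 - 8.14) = -2.01*v^6 - 0.43*v^5 - 1.92*v^4 + 1.2*v^3 + 1.74*v^2 - 2.87*v - 11.07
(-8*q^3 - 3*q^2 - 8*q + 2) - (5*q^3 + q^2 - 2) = -13*q^3 - 4*q^2 - 8*q + 4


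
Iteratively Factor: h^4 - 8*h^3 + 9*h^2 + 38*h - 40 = (h - 5)*(h^3 - 3*h^2 - 6*h + 8) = (h - 5)*(h - 4)*(h^2 + h - 2) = (h - 5)*(h - 4)*(h - 1)*(h + 2)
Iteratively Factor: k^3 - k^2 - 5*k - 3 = (k - 3)*(k^2 + 2*k + 1) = (k - 3)*(k + 1)*(k + 1)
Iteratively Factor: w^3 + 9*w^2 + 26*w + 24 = (w + 3)*(w^2 + 6*w + 8) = (w + 2)*(w + 3)*(w + 4)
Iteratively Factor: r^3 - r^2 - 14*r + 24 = (r - 2)*(r^2 + r - 12) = (r - 2)*(r + 4)*(r - 3)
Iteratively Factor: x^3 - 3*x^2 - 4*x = (x + 1)*(x^2 - 4*x) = x*(x + 1)*(x - 4)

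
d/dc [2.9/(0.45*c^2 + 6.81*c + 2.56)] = (-2.61*c - 19.749)/(0.45*c^2 + 6.81*c + 2.56)^2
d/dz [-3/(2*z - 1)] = 6/(2*z - 1)^2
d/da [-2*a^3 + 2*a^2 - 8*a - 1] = -6*a^2 + 4*a - 8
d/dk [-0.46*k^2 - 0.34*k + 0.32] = -0.92*k - 0.34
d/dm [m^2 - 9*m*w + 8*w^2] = 2*m - 9*w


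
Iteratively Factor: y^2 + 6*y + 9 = (y + 3)*(y + 3)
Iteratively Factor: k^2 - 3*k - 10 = (k + 2)*(k - 5)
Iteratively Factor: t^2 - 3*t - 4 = (t + 1)*(t - 4)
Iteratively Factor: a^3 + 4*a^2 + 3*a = (a + 1)*(a^2 + 3*a) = a*(a + 1)*(a + 3)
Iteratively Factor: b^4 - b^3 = (b - 1)*(b^3) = b*(b - 1)*(b^2) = b^2*(b - 1)*(b)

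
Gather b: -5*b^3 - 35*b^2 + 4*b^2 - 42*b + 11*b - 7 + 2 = -5*b^3 - 31*b^2 - 31*b - 5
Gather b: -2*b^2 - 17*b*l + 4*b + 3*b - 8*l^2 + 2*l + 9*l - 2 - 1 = -2*b^2 + b*(7 - 17*l) - 8*l^2 + 11*l - 3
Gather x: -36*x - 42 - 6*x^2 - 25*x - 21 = -6*x^2 - 61*x - 63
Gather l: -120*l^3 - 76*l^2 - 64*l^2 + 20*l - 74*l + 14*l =-120*l^3 - 140*l^2 - 40*l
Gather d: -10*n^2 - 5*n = -10*n^2 - 5*n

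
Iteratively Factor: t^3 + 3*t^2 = (t)*(t^2 + 3*t) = t*(t + 3)*(t)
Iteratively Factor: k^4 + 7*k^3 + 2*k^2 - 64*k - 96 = (k + 2)*(k^3 + 5*k^2 - 8*k - 48) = (k + 2)*(k + 4)*(k^2 + k - 12) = (k + 2)*(k + 4)^2*(k - 3)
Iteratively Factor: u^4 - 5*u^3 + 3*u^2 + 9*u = (u)*(u^3 - 5*u^2 + 3*u + 9) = u*(u - 3)*(u^2 - 2*u - 3) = u*(u - 3)^2*(u + 1)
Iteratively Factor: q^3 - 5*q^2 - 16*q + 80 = (q + 4)*(q^2 - 9*q + 20) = (q - 4)*(q + 4)*(q - 5)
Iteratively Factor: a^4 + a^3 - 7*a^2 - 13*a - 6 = (a + 2)*(a^3 - a^2 - 5*a - 3) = (a + 1)*(a + 2)*(a^2 - 2*a - 3) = (a - 3)*(a + 1)*(a + 2)*(a + 1)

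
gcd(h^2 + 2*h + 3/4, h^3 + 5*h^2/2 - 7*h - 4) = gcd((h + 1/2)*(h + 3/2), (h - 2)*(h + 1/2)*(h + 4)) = h + 1/2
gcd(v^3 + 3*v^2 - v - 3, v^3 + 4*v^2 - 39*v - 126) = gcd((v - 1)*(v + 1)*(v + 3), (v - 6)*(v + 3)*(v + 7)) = v + 3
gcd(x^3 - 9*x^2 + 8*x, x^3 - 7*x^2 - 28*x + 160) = x - 8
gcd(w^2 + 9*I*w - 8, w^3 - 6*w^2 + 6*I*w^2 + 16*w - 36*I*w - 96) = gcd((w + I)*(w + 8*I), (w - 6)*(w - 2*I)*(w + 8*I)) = w + 8*I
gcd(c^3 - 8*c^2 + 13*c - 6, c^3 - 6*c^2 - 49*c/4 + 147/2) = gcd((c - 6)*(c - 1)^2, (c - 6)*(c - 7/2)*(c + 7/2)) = c - 6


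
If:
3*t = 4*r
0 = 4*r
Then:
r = 0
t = 0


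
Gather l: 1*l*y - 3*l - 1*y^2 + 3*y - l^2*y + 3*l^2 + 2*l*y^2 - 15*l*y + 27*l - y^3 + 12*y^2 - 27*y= l^2*(3 - y) + l*(2*y^2 - 14*y + 24) - y^3 + 11*y^2 - 24*y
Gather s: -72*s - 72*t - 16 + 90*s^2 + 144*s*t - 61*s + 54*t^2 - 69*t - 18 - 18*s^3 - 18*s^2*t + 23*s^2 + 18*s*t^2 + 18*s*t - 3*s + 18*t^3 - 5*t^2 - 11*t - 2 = -18*s^3 + s^2*(113 - 18*t) + s*(18*t^2 + 162*t - 136) + 18*t^3 + 49*t^2 - 152*t - 36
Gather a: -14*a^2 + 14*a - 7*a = -14*a^2 + 7*a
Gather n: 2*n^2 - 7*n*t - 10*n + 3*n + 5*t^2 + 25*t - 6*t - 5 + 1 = 2*n^2 + n*(-7*t - 7) + 5*t^2 + 19*t - 4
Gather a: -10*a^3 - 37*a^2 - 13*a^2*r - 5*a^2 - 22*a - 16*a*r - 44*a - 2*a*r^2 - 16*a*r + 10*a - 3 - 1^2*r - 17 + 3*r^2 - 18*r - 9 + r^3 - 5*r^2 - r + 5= -10*a^3 + a^2*(-13*r - 42) + a*(-2*r^2 - 32*r - 56) + r^3 - 2*r^2 - 20*r - 24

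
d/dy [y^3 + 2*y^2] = y*(3*y + 4)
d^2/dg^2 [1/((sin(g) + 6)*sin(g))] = 2*(-2*sin(g) - 9 - 15/sin(g) + 18/sin(g)^2 + 36/sin(g)^3)/(sin(g) + 6)^3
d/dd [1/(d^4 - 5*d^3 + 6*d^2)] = (-4*d^2 + 15*d - 12)/(d^3*(d^2 - 5*d + 6)^2)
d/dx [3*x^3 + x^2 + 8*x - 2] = 9*x^2 + 2*x + 8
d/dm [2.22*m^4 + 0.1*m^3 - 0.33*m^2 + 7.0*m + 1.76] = 8.88*m^3 + 0.3*m^2 - 0.66*m + 7.0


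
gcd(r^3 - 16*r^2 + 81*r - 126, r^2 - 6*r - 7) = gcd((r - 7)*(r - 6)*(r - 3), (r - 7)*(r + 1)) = r - 7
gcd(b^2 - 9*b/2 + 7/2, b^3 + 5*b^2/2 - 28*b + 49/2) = b^2 - 9*b/2 + 7/2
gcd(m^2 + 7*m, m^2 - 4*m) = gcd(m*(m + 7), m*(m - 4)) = m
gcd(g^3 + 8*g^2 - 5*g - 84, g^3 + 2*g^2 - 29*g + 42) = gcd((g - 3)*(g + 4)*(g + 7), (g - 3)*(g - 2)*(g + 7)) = g^2 + 4*g - 21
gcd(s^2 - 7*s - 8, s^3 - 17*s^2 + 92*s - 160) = s - 8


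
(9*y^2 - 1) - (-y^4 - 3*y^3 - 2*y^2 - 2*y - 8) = y^4 + 3*y^3 + 11*y^2 + 2*y + 7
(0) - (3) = -3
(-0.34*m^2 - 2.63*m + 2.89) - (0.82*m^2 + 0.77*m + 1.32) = -1.16*m^2 - 3.4*m + 1.57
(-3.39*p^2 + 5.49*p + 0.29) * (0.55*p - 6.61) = -1.8645*p^3 + 25.4274*p^2 - 36.1294*p - 1.9169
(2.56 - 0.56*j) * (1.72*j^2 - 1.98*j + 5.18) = -0.9632*j^3 + 5.512*j^2 - 7.9696*j + 13.2608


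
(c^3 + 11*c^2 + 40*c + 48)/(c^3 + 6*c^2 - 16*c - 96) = (c^2 + 7*c + 12)/(c^2 + 2*c - 24)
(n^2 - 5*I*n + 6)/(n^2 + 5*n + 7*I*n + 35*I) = (n^2 - 5*I*n + 6)/(n^2 + n*(5 + 7*I) + 35*I)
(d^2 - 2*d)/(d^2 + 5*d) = (d - 2)/(d + 5)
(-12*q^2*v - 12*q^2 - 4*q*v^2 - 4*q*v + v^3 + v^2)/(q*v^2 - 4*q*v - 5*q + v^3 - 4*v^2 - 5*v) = (-12*q^2 - 4*q*v + v^2)/(q*v - 5*q + v^2 - 5*v)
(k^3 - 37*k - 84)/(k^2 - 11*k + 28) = (k^2 + 7*k + 12)/(k - 4)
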